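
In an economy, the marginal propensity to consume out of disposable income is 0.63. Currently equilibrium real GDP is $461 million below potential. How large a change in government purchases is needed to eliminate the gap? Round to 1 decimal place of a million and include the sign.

+$170.6 million

Spending multiplier = 1/(1 − MPC) = 1/(1 − 0.63) = 1/0.37 ≈ 2.703.
Need ΔY = +$461 million, so ΔG = ΔY/k = (+$461 million) × 0.37 ≈ +$170.6 million.
The government should increase government purchases by $170.6 million.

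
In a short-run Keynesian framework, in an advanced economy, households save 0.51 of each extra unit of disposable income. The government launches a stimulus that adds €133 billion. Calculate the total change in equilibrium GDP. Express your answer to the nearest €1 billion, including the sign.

+€261 billion

MPC = 1 − MPS = 1 − 0.51 = 0.49.
Spending multiplier = 1/(1 − MPC) = 1/(1 − 0.49) = 1/0.51 ≈ 1.961.
ΔY = k × ΔG = (+€133 billion) / 0.51 ≈ +€261 billion.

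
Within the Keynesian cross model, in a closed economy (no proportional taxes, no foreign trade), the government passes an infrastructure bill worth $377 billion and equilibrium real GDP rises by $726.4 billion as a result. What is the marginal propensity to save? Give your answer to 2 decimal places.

0.52

Implied spending multiplier k = ΔY/ΔG = 726.4/377 ≈ 1.9268.
Since k = 1/(1 − MPC), MPC = 1 − 1/k = 1 − ΔG/ΔY = 1 − 377/726.4 ≈ 0.48.
MPS = 1 − MPC = 0.52.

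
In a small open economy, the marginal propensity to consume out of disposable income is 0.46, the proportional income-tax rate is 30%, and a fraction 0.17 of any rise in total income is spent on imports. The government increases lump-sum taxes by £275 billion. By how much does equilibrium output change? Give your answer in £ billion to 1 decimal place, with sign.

A lump-sum tax change of +£275 billion shifts disposable income by −£275 billion; first-round consumption changes by −c × ΔT = −0.46 × (+£275 billion) = −£126.5 billion.
Expenditure multiplier = 1/(1 − c(1−t) + m) = 1/(1 − 0.46×0.7 + 0.17) = 1/0.848 ≈ 1.179.
The tax multiplier is −c × k ≈ −0.542, so ΔY = k × (−c·ΔT) = (−£126.5 billion) / 0.848 ≈ −£149.2 billion.

−£149.2 billion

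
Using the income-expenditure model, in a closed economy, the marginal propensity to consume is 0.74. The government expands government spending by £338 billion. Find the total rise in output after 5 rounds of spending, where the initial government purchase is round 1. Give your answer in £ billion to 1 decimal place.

Round 1 adds ΔG = £338 billion; each later round is MPC = 0.74 times the previous.
After 5 rounds: 338 + 250.12 + 185.0888 + 136.965712 + 101.35462688 = ΔG·(1 − c^5)/(1 − c) = 338 × (1 − 0.2219006624)/0.26 ≈ £1,011.5 billion.

£1,011.5 billion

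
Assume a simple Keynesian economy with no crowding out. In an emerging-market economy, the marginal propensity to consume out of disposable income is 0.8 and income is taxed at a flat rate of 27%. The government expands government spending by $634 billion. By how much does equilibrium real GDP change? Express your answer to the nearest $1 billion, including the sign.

Expenditure multiplier = 1/(1 − c(1−t)) = 1/(1 − 0.8×0.73) = 1/0.416 ≈ 2.404.
ΔY = k × ΔG = (+$634 billion) / 0.416 ≈ +$1,524 billion.

+$1,524 billion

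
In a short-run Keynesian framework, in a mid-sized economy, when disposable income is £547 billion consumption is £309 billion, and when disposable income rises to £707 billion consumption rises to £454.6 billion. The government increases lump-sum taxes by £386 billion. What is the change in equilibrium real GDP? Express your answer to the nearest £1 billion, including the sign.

−£3,903 billion

MPC = ΔC/ΔYd = (454.6 − 309)/(707 − 547) = 145.6/160 = 0.91.
A lump-sum tax change of +£386 billion shifts disposable income by −£386 billion; first-round consumption changes by −c × ΔT = −0.91 × (+£386 billion) = −£351.26 billion.
Expenditure multiplier = 1/(1 − MPC) = 1/(1 − 0.91) = 1/0.09 ≈ 11.111.
The tax multiplier is −c × k ≈ −10.111, so ΔY = k × (−c·ΔT) = (−£351.26 billion) / 0.09 ≈ −£3,903 billion.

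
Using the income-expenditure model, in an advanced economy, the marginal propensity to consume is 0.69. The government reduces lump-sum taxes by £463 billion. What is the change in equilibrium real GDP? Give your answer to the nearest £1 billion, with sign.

+£1,031 billion

A lump-sum tax change of −£463 billion shifts disposable income by +£463 billion; first-round consumption changes by −c × ΔT = −0.69 × (−£463 billion) = +£319.47 billion.
Expenditure multiplier = 1/(1 − MPC) = 1/(1 − 0.69) = 1/0.31 ≈ 3.226.
The tax multiplier is −c × k ≈ −2.226, so ΔY = k × (−c·ΔT) = (+£319.47 billion) / 0.31 ≈ +£1,031 billion.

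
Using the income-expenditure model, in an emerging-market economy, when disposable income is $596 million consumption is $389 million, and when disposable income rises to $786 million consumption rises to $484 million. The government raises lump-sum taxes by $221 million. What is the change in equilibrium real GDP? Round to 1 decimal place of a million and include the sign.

−$221.0 million

MPC = ΔC/ΔYd = (484 − 389)/(786 − 596) = 95/190 = 0.5.
A lump-sum tax change of +$221 million shifts disposable income by −$221 million; first-round consumption changes by −c × ΔT = −0.5 × (+$221 million) = −$110.5 million.
Expenditure multiplier = 1/(1 − MPC) = 1/(1 − 0.5) = 1/0.5 = 2.
The tax multiplier is −c × k = −1, so ΔY = k × (−c·ΔT) = (−$110.5 million) / 0.5 = −$221 million.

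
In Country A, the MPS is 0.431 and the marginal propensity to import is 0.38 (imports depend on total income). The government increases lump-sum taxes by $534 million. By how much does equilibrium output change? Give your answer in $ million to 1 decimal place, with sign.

MPC = 1 − MPS = 1 − 0.431 = 0.569.
A lump-sum tax change of +$534 million shifts disposable income by −$534 million; first-round consumption changes by −c × ΔT = −0.569 × (+$534 million) = −$303.846 million.
Expenditure multiplier = 1/(1 − c + m) = 1/(1 − 0.569 + 0.38) = 1/0.811 ≈ 1.233.
The tax multiplier is −c × k ≈ −0.702, so ΔY = k × (−c·ΔT) = (−$303.846 million) / 0.811 ≈ −$374.7 million.

−$374.7 million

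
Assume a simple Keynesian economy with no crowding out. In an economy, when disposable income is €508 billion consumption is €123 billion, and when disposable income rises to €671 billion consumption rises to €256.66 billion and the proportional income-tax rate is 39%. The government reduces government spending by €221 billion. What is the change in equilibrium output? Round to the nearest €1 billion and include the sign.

MPC = ΔC/ΔYd = (256.66 − 123)/(671 − 508) = 133.66/163 = 0.82.
Spending multiplier = 1/(1 − c(1−t)) = 1/(1 − 0.82×0.61) = 1/0.4998 ≈ 2.001.
ΔY = k × ΔG = (−€221 billion) / 0.4998 ≈ −€442 billion.

−€442 billion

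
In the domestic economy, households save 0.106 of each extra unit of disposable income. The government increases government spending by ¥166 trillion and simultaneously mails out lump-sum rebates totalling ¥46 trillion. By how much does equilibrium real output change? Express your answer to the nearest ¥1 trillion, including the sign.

+¥1,954 trillion

MPC = 1 − MPS = 1 − 0.106 = 0.894.
Expenditure multiplier = 1/(1 − MPC) = 1/(1 − 0.894) = 1/0.106 ≈ 9.434.
ΔG contributes k·ΔG = (+¥166 trillion) / 0.106 ≈ +¥1,566 trillion.
ΔT of −¥46 trillion changes first-round spending by −c·ΔT = +¥41.124 trillion, contributing k·(−c·ΔT) = (+¥41.124 trillion) / 0.106 ≈ +¥388 trillion.
Net ΔY = k(ΔG − c·ΔT) = (+¥207.124 trillion) / 0.106 = +¥1,954 trillion.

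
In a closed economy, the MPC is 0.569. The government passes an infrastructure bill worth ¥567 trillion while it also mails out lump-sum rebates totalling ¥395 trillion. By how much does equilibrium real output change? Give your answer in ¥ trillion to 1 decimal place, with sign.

Expenditure multiplier = 1/(1 − MPC) = 1/(1 − 0.569) = 1/0.431 ≈ 2.32.
ΔG contributes k·ΔG = (+¥567 trillion) / 0.431 ≈ +¥1,315.5 trillion.
ΔT of −¥395 trillion changes first-round spending by −c·ΔT = +¥224.755 trillion, contributing k·(−c·ΔT) = (+¥224.755 trillion) / 0.431 ≈ +¥521.5 trillion.
Net ΔY = k(ΔG − c·ΔT) = (+¥791.755 trillion) / 0.431 ≈ +¥1,837 trillion.

+¥1,837.0 trillion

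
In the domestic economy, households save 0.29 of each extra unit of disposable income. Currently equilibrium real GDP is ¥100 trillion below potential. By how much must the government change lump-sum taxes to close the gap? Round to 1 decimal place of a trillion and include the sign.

−¥40.8 trillion

MPC = 1 − MPS = 1 − 0.29 = 0.71.
Spending multiplier = 1/(1 − MPC) = 1/(1 − 0.71) = 1/0.29 ≈ 3.448.
Tax multiplier = −c·k = −0.71/0.29 ≈ −2.448. Need ΔY = +¥100 trillion, so ΔT = ΔY/(−c·k) = −(+¥100 trillion) × 0.29 / 0.71 ≈ −¥40.8 trillion.
The government should cut lump-sum taxes by ¥40.8 trillion.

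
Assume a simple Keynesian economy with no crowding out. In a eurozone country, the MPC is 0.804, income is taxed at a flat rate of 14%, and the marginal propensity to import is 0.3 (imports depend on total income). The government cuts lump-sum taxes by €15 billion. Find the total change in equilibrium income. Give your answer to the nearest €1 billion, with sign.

A lump-sum tax change of −€15 billion shifts disposable income by +€15 billion; first-round consumption changes by −c × ΔT = −0.804 × (−€15 billion) = +€12.06 billion.
Expenditure multiplier = 1/(1 − c(1−t) + m) = 1/(1 − 0.804×0.86 + 0.3) = 1/0.60856 ≈ 1.643.
The tax multiplier is −c × k ≈ −1.321, so ΔY = k × (−c·ΔT) = (+€12.06 billion) / 0.60856 ≈ +€20 billion.

+€20 billion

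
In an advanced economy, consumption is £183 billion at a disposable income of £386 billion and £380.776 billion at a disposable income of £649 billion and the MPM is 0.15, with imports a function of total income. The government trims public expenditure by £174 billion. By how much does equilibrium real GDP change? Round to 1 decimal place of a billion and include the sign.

−£437.2 billion

MPC = ΔC/ΔYd = (380.776 − 183)/(649 − 386) = 197.776/263 = 0.752.
Spending multiplier = 1/(1 − c + m) = 1/(1 − 0.752 + 0.15) = 1/0.398 ≈ 2.513.
ΔY = k × ΔG = (−£174 billion) / 0.398 ≈ −£437.2 billion.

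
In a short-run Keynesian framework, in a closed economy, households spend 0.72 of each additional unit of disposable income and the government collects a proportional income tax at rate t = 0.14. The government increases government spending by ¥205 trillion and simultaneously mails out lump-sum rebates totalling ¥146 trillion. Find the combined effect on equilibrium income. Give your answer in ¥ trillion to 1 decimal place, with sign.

Expenditure multiplier = 1/(1 − c(1−t)) = 1/(1 − 0.72×0.86) = 1/0.3808 ≈ 2.626.
ΔG contributes k·ΔG = (+¥205 trillion) / 0.3808 ≈ +¥538.3 trillion.
ΔT of −¥146 trillion changes first-round spending by −c·ΔT = +¥105.12 trillion, contributing k·(−c·ΔT) = (+¥105.12 trillion) / 0.3808 ≈ +¥276.1 trillion.
Net ΔY = k(ΔG − c·ΔT) = (+¥310.12 trillion) / 0.3808 ≈ +¥814.4 trillion.

+¥814.4 trillion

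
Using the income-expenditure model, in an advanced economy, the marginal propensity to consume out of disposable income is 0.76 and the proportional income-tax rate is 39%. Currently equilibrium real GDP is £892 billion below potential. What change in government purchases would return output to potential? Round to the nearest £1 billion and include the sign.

+£478 billion

Spending multiplier = 1/(1 − c(1−t)) = 1/(1 − 0.76×0.61) = 1/0.5364 ≈ 1.864.
Need ΔY = +£892 billion, so ΔG = ΔY/k = (+£892 billion) × 0.5364 ≈ +£478 billion.
The government should increase government purchases by £478 billion.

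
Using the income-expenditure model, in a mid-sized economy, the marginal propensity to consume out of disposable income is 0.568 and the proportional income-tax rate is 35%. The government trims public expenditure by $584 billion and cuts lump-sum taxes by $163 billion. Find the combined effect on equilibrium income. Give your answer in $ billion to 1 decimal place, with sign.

−$779.0 billion

Expenditure multiplier = 1/(1 − c(1−t)) = 1/(1 − 0.568×0.65) = 1/0.6308 ≈ 1.585.
ΔG contributes k·ΔG = (−$584 billion) / 0.6308 ≈ −$925.8 billion.
ΔT of −$163 billion changes first-round spending by −c·ΔT = +$92.584 billion, contributing k·(−c·ΔT) = (+$92.584 billion) / 0.6308 ≈ +$146.8 billion.
Net ΔY = k(ΔG − c·ΔT) = (−$491.416 billion) / 0.6308 ≈ −$779 billion.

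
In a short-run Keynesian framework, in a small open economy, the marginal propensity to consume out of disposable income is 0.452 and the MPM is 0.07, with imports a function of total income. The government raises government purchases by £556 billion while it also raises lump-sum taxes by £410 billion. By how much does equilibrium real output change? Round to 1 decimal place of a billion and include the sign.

+£599.8 billion

Expenditure multiplier = 1/(1 − c + m) = 1/(1 − 0.452 + 0.07) = 1/0.618 ≈ 1.618.
ΔG contributes k·ΔG = (+£556 billion) / 0.618 ≈ +£899.7 billion.
ΔT of +£410 billion changes first-round spending by −c·ΔT = −£185.32 billion, contributing k·(−c·ΔT) = (−£185.32 billion) / 0.618 ≈ −£299.9 billion.
Net ΔY = k(ΔG − c·ΔT) = (+£370.68 billion) / 0.618 ≈ +£599.8 billion.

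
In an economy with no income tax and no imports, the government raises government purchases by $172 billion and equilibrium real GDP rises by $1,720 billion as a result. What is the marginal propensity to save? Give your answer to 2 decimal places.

Implied spending multiplier k = ΔY/ΔG = 1,720/172 = 10.
Since k = 1/(1 − MPC), MPC = 1 − 1/k = 1 − ΔG/ΔY = 1 − 172/1,720 = 0.90.
MPS = 1 − MPC = 0.10.

0.10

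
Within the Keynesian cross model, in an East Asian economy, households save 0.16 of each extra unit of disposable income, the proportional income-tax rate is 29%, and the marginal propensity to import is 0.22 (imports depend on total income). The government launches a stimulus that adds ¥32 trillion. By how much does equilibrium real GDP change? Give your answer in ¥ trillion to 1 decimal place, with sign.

MPC = 1 − MPS = 1 − 0.16 = 0.84.
Spending multiplier = 1/(1 − c(1−t) + m) = 1/(1 − 0.84×0.71 + 0.22) = 1/0.6236 ≈ 1.604.
ΔY = k × ΔG = (+¥32 trillion) / 0.6236 ≈ +¥51.3 trillion.

+¥51.3 trillion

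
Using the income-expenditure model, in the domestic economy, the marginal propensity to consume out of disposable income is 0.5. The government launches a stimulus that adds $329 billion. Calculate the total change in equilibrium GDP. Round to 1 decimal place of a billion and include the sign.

Expenditure multiplier = 1/(1 − MPC) = 1/(1 − 0.5) = 1/0.5 = 2.
ΔY = k × ΔG = (+$329 billion) / 0.5 = +$658 billion.

+$658.0 billion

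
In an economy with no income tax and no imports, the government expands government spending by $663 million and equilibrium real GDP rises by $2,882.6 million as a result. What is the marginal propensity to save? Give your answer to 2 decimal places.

0.23

Implied spending multiplier k = ΔY/ΔG = 2,882.6/663 ≈ 4.3478.
Since k = 1/(1 − MPC), MPC = 1 − 1/k = 1 − ΔG/ΔY = 1 − 663/2,882.6 ≈ 0.77.
MPS = 1 − MPC = 0.23.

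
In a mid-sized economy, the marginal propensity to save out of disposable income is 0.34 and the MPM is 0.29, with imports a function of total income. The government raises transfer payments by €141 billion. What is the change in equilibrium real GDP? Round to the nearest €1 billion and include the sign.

MPC = 1 − MPS = 1 − 0.34 = 0.66.
The transfer change shifts disposable income by +€141 billion, so first-round consumption changes by c·ΔTR = 0.66 × (+€141 billion) = +€93.06 billion.
Expenditure multiplier = 1/(1 − c + m) = 1/(1 − 0.66 + 0.29) = 1/0.63 ≈ 1.587.
The transfer multiplier is c × k ≈ 1.048, so ΔY = k × (c·ΔTR) = (+€93.06 billion) / 0.63 ≈ +€148 billion.

+€148 billion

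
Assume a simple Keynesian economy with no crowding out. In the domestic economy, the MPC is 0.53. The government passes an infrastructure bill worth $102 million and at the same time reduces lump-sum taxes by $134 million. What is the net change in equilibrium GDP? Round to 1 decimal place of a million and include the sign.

Expenditure multiplier = 1/(1 − MPC) = 1/(1 − 0.53) = 1/0.47 ≈ 2.128.
ΔG contributes k·ΔG = (+$102 million) / 0.47 ≈ +$217 million.
ΔT of −$134 million changes first-round spending by −c·ΔT = +$71.02 million, contributing k·(−c·ΔT) = (+$71.02 million) / 0.47 ≈ +$151.1 million.
Net ΔY = k(ΔG − c·ΔT) = (+$173.02 million) / 0.47 ≈ +$368.1 million.

+$368.1 million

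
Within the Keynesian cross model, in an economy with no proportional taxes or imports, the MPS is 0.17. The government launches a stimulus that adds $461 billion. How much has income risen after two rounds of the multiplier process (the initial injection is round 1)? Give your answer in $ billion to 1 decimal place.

$843.6 billion

MPC = 1 − MPS = 1 − 0.17 = 0.83.
Round 1 adds ΔG = $461 billion; each later round is MPC = 0.83 times the previous.
After 2 rounds: 461 + 382.63 = ΔG·(1 − c^2)/(1 − c) = 461 × (1 − 0.6889)/0.17 ≈ $843.6 billion.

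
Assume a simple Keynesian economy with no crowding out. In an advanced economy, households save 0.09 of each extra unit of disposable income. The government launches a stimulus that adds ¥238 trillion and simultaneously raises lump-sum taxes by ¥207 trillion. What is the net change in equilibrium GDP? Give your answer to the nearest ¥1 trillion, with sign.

+¥551 trillion

MPC = 1 − MPS = 1 − 0.09 = 0.91.
Expenditure multiplier = 1/(1 − MPC) = 1/(1 − 0.91) = 1/0.09 ≈ 11.111.
ΔG contributes k·ΔG = (+¥238 trillion) / 0.09 ≈ +¥2,644.4 trillion.
ΔT of +¥207 trillion changes first-round spending by −c·ΔT = −¥188.37 trillion, contributing k·(−c·ΔT) = (−¥188.37 trillion) / 0.09 = −¥2,093 trillion.
Net ΔY = k(ΔG − c·ΔT) = (+¥49.63 trillion) / 0.09 ≈ +¥551 trillion.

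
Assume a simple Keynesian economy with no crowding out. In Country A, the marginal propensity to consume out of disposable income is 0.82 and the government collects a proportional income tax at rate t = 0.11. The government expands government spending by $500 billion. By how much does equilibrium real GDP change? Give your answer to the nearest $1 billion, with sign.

Spending multiplier = 1/(1 − c(1−t)) = 1/(1 − 0.82×0.89) = 1/0.2702 ≈ 3.701.
ΔY = k × ΔG = (+$500 billion) / 0.2702 ≈ +$1,850 billion.

+$1,850 billion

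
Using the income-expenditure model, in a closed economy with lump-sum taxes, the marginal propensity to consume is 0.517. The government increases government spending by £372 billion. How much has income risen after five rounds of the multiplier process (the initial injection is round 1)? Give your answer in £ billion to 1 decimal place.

Round 1 adds ΔG = £372 billion; each later round is MPC = 0.517 times the previous.
After 5 rounds: 372 + 192.324 + 99.431508 + 51.406089636 + 26.576948341812 = ΔG·(1 − c^5)/(1 − c) = 372 × (1 − 0.036936242722357)/0.483 ≈ £741.7 billion.

£741.7 billion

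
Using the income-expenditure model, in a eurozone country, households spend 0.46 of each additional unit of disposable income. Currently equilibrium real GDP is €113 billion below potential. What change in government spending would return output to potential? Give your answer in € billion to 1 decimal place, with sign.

Spending multiplier = 1/(1 − MPC) = 1/(1 − 0.46) = 1/0.54 ≈ 1.852.
Need ΔY = +€113 billion, so ΔG = ΔY/k = (+€113 billion) × 0.54 ≈ +€61 billion.
The government should increase government spending by €61 billion.

+€61.0 billion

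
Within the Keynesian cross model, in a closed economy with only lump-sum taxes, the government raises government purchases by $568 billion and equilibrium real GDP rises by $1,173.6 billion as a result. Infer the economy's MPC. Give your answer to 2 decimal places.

Implied spending multiplier k = ΔY/ΔG = 1,173.6/568 ≈ 2.0662.
Since k = 1/(1 − MPC), MPC = 1 − 1/k = 1 − ΔG/ΔY = 1 − 568/1,173.6 ≈ 0.52.

0.52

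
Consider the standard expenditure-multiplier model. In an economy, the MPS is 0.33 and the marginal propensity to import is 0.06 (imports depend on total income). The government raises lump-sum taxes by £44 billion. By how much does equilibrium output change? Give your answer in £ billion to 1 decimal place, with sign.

MPC = 1 − MPS = 1 − 0.33 = 0.67.
A lump-sum tax change of +£44 billion shifts disposable income by −£44 billion; first-round consumption changes by −c × ΔT = −0.67 × (+£44 billion) = −£29.48 billion.
Expenditure multiplier = 1/(1 − c + m) = 1/(1 − 0.67 + 0.06) = 1/0.39 ≈ 2.564.
The tax multiplier is −c × k ≈ −1.718, so ΔY = k × (−c·ΔT) = (−£29.48 billion) / 0.39 ≈ −£75.6 billion.

−£75.6 billion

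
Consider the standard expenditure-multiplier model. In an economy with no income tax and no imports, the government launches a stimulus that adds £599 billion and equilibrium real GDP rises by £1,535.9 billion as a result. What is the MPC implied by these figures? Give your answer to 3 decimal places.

Implied spending multiplier k = ΔY/ΔG = 1,535.9/599 ≈ 2.5641.
Since k = 1/(1 − MPC), MPC = 1 − 1/k = 1 − ΔG/ΔY = 1 − 599/1,535.9 ≈ 0.610.

0.610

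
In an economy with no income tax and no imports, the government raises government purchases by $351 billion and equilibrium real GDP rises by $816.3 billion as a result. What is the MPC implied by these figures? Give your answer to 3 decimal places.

0.570

Implied spending multiplier k = ΔY/ΔG = 816.3/351 ≈ 2.3256.
Since k = 1/(1 − MPC), MPC = 1 − 1/k = 1 − ΔG/ΔY = 1 − 351/816.3 ≈ 0.570.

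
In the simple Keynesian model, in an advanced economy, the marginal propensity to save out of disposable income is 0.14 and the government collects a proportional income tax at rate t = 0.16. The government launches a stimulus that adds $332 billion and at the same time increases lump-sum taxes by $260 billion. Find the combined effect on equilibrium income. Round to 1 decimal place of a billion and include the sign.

MPC = 1 − MPS = 1 − 0.14 = 0.86.
Expenditure multiplier = 1/(1 − c(1−t)) = 1/(1 − 0.86×0.84) = 1/0.2776 ≈ 3.602.
ΔG contributes k·ΔG = (+$332 billion) / 0.2776 ≈ +$1,196 billion.
ΔT of +$260 billion changes first-round spending by −c·ΔT = −$223.6 billion, contributing k·(−c·ΔT) = (−$223.6 billion) / 0.2776 ≈ −$805.5 billion.
Net ΔY = k(ΔG − c·ΔT) = (+$108.4 billion) / 0.2776 ≈ +$390.5 billion.

+$390.5 billion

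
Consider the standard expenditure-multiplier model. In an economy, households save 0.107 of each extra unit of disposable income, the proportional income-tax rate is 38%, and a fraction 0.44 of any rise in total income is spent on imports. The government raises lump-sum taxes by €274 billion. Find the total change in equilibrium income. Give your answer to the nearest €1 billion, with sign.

MPC = 1 − MPS = 1 − 0.107 = 0.893.
A lump-sum tax change of +€274 billion shifts disposable income by −€274 billion; first-round consumption changes by −c × ΔT = −0.893 × (+€274 billion) = −€244.682 billion.
Expenditure multiplier = 1/(1 − c(1−t) + m) = 1/(1 − 0.893×0.62 + 0.44) = 1/0.88634 ≈ 1.128.
The tax multiplier is −c × k ≈ −1.008, so ΔY = k × (−c·ΔT) = (−€244.682 billion) / 0.88634 ≈ −€276 billion.

−€276 billion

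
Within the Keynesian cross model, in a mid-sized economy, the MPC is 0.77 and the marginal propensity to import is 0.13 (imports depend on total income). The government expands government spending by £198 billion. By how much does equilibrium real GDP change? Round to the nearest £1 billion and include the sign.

Expenditure multiplier = 1/(1 − c + m) = 1/(1 − 0.77 + 0.13) = 1/0.36 ≈ 2.778.
ΔY = k × ΔG = (+£198 billion) / 0.36 = +£550 billion.

+£550 billion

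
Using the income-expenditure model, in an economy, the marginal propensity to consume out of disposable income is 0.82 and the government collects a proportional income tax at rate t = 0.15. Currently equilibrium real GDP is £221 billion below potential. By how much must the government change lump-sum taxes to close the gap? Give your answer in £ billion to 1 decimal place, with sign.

−£81.7 billion

Spending multiplier = 1/(1 − c(1−t)) = 1/(1 − 0.82×0.85) = 1/0.303 ≈ 3.3.
Tax multiplier = −c·k = −0.82/0.303 ≈ −2.706. Need ΔY = +£221 billion, so ΔT = ΔY/(−c·k) = −(+£221 billion) × 0.303 / 0.82 ≈ −£81.7 billion.
The government should cut lump-sum taxes by £81.7 billion.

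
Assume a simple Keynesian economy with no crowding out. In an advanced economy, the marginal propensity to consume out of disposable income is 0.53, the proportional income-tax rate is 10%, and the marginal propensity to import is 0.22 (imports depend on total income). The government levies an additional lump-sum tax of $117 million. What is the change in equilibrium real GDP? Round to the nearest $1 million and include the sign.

−$83 million

A lump-sum tax change of +$117 million shifts disposable income by −$117 million; first-round consumption changes by −c × ΔT = −0.53 × (+$117 million) = −$62.01 million.
Expenditure multiplier = 1/(1 − c(1−t) + m) = 1/(1 − 0.53×0.9 + 0.22) = 1/0.743 ≈ 1.346.
The tax multiplier is −c × k ≈ −0.713, so ΔY = k × (−c·ΔT) = (−$62.01 million) / 0.743 ≈ −$83 million.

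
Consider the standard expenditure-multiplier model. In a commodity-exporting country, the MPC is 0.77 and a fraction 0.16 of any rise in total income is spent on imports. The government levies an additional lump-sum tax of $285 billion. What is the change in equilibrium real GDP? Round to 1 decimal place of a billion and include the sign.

A lump-sum tax change of +$285 billion shifts disposable income by −$285 billion; first-round consumption changes by −c × ΔT = −0.77 × (+$285 billion) = −$219.45 billion.
Expenditure multiplier = 1/(1 − c + m) = 1/(1 − 0.77 + 0.16) = 1/0.39 ≈ 2.564.
The tax multiplier is −c × k ≈ −1.974, so ΔY = k × (−c·ΔT) = (−$219.45 billion) / 0.39 ≈ −$562.7 billion.

−$562.7 billion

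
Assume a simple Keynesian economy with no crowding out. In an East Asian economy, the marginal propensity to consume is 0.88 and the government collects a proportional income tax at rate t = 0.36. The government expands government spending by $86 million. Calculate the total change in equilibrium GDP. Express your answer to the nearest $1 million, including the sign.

Expenditure multiplier = 1/(1 − c(1−t)) = 1/(1 − 0.88×0.64) = 1/0.4368 ≈ 2.289.
ΔY = k × ΔG = (+$86 million) / 0.4368 ≈ +$197 million.

+$197 million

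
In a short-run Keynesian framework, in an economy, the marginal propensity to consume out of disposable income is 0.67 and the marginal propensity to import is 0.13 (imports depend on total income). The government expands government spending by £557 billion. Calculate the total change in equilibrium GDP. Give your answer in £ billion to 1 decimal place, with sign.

Government-spending multiplier = 1/(1 − c + m) = 1/(1 − 0.67 + 0.13) = 1/0.46 ≈ 2.174.
ΔY = k × ΔG = (+£557 billion) / 0.46 ≈ +£1,210.9 billion.

+£1,210.9 billion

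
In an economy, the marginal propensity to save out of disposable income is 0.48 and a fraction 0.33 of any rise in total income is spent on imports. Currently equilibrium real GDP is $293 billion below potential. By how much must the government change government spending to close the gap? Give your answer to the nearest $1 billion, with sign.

MPC = 1 − MPS = 1 − 0.48 = 0.52.
Spending multiplier = 1/(1 − c + m) = 1/(1 − 0.52 + 0.33) = 1/0.81 ≈ 1.235.
Need ΔY = +$293 billion, so ΔG = ΔY/k = (+$293 billion) × 0.81 ≈ +$237 billion.
The government should increase government spending by $237 billion.

+$237 billion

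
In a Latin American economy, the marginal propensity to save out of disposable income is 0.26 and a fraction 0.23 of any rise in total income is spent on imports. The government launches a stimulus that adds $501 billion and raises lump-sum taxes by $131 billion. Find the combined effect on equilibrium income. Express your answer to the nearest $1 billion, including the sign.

+$825 billion

MPC = 1 − MPS = 1 − 0.26 = 0.74.
Expenditure multiplier = 1/(1 − c + m) = 1/(1 − 0.74 + 0.23) = 1/0.49 ≈ 2.041.
ΔG contributes k·ΔG = (+$501 billion) / 0.49 ≈ +$1,022.4 billion.
ΔT of +$131 billion changes first-round spending by −c·ΔT = −$96.94 billion, contributing k·(−c·ΔT) = (−$96.94 billion) / 0.49 ≈ −$197.8 billion.
Net ΔY = k(ΔG − c·ΔT) = (+$404.06 billion) / 0.49 ≈ +$825 billion.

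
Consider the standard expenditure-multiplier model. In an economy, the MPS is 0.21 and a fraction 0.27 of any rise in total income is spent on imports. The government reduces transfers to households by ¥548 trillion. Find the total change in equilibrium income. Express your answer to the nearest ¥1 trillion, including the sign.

−¥902 trillion

MPC = 1 − MPS = 1 − 0.21 = 0.79.
The transfer change shifts disposable income by −¥548 trillion, so first-round consumption changes by c·ΔTR = 0.79 × (−¥548 trillion) = −¥432.92 trillion.
Expenditure multiplier = 1/(1 − c + m) = 1/(1 − 0.79 + 0.27) = 1/0.48 ≈ 2.083.
The transfer multiplier is c × k ≈ 1.646, so ΔY = k × (c·ΔTR) = (−¥432.92 trillion) / 0.48 ≈ −¥902 trillion.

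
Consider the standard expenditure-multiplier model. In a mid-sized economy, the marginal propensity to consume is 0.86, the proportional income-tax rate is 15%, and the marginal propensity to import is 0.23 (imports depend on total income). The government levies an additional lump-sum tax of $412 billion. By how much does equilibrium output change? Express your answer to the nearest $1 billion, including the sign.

A lump-sum tax change of +$412 billion shifts disposable income by −$412 billion; first-round consumption changes by −c × ΔT = −0.86 × (+$412 billion) = −$354.32 billion.
Expenditure multiplier = 1/(1 − c(1−t) + m) = 1/(1 − 0.86×0.85 + 0.23) = 1/0.499 ≈ 2.004.
The tax multiplier is −c × k ≈ −1.723, so ΔY = k × (−c·ΔT) = (−$354.32 billion) / 0.499 ≈ −$710 billion.

−$710 billion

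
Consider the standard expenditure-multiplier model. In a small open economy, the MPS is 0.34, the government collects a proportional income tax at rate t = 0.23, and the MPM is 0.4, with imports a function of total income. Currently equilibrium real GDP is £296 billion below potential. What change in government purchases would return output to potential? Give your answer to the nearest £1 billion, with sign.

MPC = 1 − MPS = 1 − 0.34 = 0.66.
Spending multiplier = 1/(1 − c(1−t) + m) = 1/(1 − 0.66×0.77 + 0.4) = 1/0.8918 ≈ 1.121.
Need ΔY = +£296 billion, so ΔG = ΔY/k = (+£296 billion) × 0.8918 ≈ +£264 billion.
The government should increase government purchases by £264 billion.

+£264 billion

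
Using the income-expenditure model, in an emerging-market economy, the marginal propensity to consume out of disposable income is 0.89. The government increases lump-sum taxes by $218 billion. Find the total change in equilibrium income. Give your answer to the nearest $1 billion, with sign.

−$1,764 billion

A lump-sum tax change of +$218 billion shifts disposable income by −$218 billion; first-round consumption changes by −c × ΔT = −0.89 × (+$218 billion) = −$194.02 billion.
Expenditure multiplier = 1/(1 − MPC) = 1/(1 − 0.89) = 1/0.11 ≈ 9.091.
The tax multiplier is −c × k ≈ −8.091, so ΔY = k × (−c·ΔT) = (−$194.02 billion) / 0.11 ≈ −$1,764 billion.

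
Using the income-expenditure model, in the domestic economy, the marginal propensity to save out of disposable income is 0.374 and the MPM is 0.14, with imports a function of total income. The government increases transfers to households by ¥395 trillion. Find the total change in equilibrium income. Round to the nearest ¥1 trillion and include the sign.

+¥481 trillion

MPC = 1 − MPS = 1 − 0.374 = 0.626.
The transfer change shifts disposable income by +¥395 trillion, so first-round consumption changes by c·ΔTR = 0.626 × (+¥395 trillion) = +¥247.27 trillion.
Expenditure multiplier = 1/(1 − c + m) = 1/(1 − 0.626 + 0.14) = 1/0.514 ≈ 1.946.
The transfer multiplier is c × k ≈ 1.218, so ΔY = k × (c·ΔTR) = (+¥247.27 trillion) / 0.514 ≈ +¥481 trillion.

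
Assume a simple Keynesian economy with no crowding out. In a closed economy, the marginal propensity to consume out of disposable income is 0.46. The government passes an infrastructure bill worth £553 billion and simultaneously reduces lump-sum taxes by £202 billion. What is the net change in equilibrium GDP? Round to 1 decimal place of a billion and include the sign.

+£1,196.1 billion

Expenditure multiplier = 1/(1 − MPC) = 1/(1 − 0.46) = 1/0.54 ≈ 1.852.
ΔG contributes k·ΔG = (+£553 billion) / 0.54 ≈ +£1,024.1 billion.
ΔT of −£202 billion changes first-round spending by −c·ΔT = +£92.92 billion, contributing k·(−c·ΔT) = (+£92.92 billion) / 0.54 ≈ +£172.1 billion.
Net ΔY = k(ΔG − c·ΔT) = (+£645.92 billion) / 0.54 ≈ +£1,196.1 billion.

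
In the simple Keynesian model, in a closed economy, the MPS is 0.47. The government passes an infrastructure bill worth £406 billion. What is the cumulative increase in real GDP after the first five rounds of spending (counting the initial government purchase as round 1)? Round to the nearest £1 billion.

£828 billion

MPC = 1 − MPS = 1 − 0.47 = 0.53.
Round 1 adds ΔG = £406 billion; each later round is MPC = 0.53 times the previous.
After 5 rounds: 406 + 215.18 + 114.0454 + 60.444062 + 32.03535286 = ΔG·(1 − c^5)/(1 − c) = 406 × (1 − 0.0418195493)/0.47 ≈ £828 billion.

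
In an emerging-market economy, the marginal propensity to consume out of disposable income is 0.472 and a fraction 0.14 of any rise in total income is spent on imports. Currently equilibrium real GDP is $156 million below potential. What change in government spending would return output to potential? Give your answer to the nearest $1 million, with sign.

+$104 million

Spending multiplier = 1/(1 − c + m) = 1/(1 − 0.472 + 0.14) = 1/0.668 ≈ 1.497.
Need ΔY = +$156 million, so ΔG = ΔY/k = (+$156 million) × 0.668 ≈ +$104 million.
The government should increase government spending by $104 million.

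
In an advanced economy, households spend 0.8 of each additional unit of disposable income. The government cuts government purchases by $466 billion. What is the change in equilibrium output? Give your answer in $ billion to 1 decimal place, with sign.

−$2,330.0 billion

Spending multiplier = 1/(1 − MPC) = 1/(1 − 0.8) = 1/0.2 = 5.
ΔY = k × ΔG = (−$466 billion) / 0.2 = −$2,330 billion.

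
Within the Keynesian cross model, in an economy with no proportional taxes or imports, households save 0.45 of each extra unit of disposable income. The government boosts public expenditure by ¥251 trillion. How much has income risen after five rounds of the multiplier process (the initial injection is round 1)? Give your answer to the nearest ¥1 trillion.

MPC = 1 − MPS = 1 − 0.45 = 0.55.
Round 1 adds ΔG = ¥251 trillion; each later round is MPC = 0.55 times the previous.
After 5 rounds: 251 + 138.05 + 75.9275 + 41.760125 + 22.96806875 = ΔG·(1 − c^5)/(1 − c) = 251 × (1 − 0.0503284375)/0.45 ≈ ¥530 trillion.

¥530 trillion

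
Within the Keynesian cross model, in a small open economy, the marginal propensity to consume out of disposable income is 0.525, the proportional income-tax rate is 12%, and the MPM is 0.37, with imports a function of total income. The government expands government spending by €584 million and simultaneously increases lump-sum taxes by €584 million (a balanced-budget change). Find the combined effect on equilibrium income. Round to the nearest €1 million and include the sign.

Expenditure multiplier = 1/(1 − c(1−t) + m) = 1/(1 − 0.525×0.88 + 0.37) = 1/0.908 ≈ 1.101.
ΔG contributes k·ΔG = (+€584 million) / 0.908 ≈ +€643.2 million.
ΔT of +€584 million changes first-round spending by −c·ΔT = −€306.6 million, contributing k·(−c·ΔT) = (−€306.6 million) / 0.908 ≈ −€337.7 million.
Net ΔY = k(ΔG − c·ΔT) = (+€277.4 million) / 0.908 ≈ +€306 million.

+€306 million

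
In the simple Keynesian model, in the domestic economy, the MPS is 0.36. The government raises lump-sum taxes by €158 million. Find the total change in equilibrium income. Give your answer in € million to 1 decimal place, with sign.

−€280.9 million

MPC = 1 − MPS = 1 − 0.36 = 0.64.
A lump-sum tax change of +€158 million shifts disposable income by −€158 million; first-round consumption changes by −c × ΔT = −0.64 × (+€158 million) = −€101.12 million.
Expenditure multiplier = 1/(1 − MPC) = 1/(1 − 0.64) = 1/0.36 ≈ 2.778.
The tax multiplier is −c × k ≈ −1.778, so ΔY = k × (−c·ΔT) = (−€101.12 million) / 0.36 ≈ −€280.9 million.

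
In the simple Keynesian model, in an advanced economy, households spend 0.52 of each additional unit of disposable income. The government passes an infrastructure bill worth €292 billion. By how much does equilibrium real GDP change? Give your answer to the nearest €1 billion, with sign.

Spending multiplier = 1/(1 − MPC) = 1/(1 − 0.52) = 1/0.48 ≈ 2.083.
ΔY = k × ΔG = (+€292 billion) / 0.48 ≈ +€608 billion.

+€608 billion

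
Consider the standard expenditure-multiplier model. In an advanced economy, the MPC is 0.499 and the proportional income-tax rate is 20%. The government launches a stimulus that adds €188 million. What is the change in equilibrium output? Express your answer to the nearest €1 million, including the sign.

Spending multiplier = 1/(1 − c(1−t)) = 1/(1 − 0.499×0.8) = 1/0.6008 ≈ 1.664.
ΔY = k × ΔG = (+€188 million) / 0.6008 ≈ +€313 million.

+€313 million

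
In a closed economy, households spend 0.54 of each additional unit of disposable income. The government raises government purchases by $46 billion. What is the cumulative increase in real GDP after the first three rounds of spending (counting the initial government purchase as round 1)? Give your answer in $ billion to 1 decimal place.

$84.3 billion

Round 1 adds ΔG = $46 billion; each later round is MPC = 0.54 times the previous.
After 3 rounds: 46 + 24.84 + 13.4136 = ΔG·(1 − c^3)/(1 − c) = 46 × (1 − 0.157464)/0.46 ≈ $84.3 billion.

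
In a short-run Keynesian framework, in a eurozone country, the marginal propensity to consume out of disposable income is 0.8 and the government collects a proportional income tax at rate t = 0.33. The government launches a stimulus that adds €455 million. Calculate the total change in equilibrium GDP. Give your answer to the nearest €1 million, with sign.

+€981 million

Government-spending multiplier = 1/(1 − c(1−t)) = 1/(1 − 0.8×0.67) = 1/0.464 ≈ 2.155.
ΔY = k × ΔG = (+€455 million) / 0.464 ≈ +€981 million.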